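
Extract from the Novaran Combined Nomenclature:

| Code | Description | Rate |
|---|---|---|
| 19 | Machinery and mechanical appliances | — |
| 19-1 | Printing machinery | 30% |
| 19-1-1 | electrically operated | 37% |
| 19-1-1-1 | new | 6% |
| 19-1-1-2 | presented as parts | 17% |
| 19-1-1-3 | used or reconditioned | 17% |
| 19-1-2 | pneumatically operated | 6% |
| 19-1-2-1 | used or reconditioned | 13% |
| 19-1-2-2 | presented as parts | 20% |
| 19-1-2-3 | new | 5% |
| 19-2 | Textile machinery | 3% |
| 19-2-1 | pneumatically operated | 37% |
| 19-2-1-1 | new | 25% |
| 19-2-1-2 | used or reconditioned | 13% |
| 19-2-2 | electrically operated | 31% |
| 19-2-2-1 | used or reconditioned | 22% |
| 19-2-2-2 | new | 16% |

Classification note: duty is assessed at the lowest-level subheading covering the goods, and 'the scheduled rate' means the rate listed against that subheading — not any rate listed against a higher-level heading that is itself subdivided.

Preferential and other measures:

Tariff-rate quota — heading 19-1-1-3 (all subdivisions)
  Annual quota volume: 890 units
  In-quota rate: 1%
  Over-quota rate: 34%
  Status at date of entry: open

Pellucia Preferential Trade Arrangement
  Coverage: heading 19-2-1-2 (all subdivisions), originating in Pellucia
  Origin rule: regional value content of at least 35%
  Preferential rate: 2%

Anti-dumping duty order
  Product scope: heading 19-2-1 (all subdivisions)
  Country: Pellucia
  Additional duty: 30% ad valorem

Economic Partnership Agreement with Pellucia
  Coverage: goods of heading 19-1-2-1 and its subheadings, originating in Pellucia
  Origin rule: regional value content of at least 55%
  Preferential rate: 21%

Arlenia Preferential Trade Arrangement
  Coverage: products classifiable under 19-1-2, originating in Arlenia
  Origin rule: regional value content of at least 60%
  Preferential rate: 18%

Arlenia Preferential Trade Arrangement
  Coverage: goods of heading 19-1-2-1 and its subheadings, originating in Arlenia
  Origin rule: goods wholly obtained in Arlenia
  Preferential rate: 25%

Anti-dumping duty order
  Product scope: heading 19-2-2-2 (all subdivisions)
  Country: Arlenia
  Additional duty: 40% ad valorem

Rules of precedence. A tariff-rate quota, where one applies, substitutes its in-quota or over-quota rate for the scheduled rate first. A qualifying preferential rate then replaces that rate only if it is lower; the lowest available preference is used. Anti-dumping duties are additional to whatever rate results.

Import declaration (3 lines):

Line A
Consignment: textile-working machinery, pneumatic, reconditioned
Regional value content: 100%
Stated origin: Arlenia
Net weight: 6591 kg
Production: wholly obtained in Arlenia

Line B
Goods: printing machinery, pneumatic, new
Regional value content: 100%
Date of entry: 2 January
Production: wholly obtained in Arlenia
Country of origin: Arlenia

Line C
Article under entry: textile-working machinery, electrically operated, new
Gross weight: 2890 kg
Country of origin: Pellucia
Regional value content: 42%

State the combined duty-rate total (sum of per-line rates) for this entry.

34%

Line A: textile-working → 19-2; pneumatic → 19-2-1; reconditioned → 19-2-1-2. Scheduled 13%. Arlenia agreement on 19-1-2: 19-2-1-2 not covered; Arlenia agreement on 19-1-2-1: 19-2-1-2 not covered. → 13%.
Line B: printing → 19-1; pneumatic → 19-1-2; new → 19-1-2-3. Scheduled 5%. Arlenia agreement on 19-1-2: RVC ≥ 60% → 18% available; Arlenia agreement on 19-1-2-1: 19-1-2-3 not covered; preference 18% not lower than 5% → no reduction. → 5%.
Line C: textile-working → 19-2; electrically operated → 19-2-2; new → 19-2-2-2. Scheduled 16%. Pellucia agreement on 19-2-1-2: 19-2-2-2 not covered; Pellucia agreement on 19-1-2-1: 19-2-2-2 not covered. → 16%.
Sum: 13% + 5% + 16% = 34%.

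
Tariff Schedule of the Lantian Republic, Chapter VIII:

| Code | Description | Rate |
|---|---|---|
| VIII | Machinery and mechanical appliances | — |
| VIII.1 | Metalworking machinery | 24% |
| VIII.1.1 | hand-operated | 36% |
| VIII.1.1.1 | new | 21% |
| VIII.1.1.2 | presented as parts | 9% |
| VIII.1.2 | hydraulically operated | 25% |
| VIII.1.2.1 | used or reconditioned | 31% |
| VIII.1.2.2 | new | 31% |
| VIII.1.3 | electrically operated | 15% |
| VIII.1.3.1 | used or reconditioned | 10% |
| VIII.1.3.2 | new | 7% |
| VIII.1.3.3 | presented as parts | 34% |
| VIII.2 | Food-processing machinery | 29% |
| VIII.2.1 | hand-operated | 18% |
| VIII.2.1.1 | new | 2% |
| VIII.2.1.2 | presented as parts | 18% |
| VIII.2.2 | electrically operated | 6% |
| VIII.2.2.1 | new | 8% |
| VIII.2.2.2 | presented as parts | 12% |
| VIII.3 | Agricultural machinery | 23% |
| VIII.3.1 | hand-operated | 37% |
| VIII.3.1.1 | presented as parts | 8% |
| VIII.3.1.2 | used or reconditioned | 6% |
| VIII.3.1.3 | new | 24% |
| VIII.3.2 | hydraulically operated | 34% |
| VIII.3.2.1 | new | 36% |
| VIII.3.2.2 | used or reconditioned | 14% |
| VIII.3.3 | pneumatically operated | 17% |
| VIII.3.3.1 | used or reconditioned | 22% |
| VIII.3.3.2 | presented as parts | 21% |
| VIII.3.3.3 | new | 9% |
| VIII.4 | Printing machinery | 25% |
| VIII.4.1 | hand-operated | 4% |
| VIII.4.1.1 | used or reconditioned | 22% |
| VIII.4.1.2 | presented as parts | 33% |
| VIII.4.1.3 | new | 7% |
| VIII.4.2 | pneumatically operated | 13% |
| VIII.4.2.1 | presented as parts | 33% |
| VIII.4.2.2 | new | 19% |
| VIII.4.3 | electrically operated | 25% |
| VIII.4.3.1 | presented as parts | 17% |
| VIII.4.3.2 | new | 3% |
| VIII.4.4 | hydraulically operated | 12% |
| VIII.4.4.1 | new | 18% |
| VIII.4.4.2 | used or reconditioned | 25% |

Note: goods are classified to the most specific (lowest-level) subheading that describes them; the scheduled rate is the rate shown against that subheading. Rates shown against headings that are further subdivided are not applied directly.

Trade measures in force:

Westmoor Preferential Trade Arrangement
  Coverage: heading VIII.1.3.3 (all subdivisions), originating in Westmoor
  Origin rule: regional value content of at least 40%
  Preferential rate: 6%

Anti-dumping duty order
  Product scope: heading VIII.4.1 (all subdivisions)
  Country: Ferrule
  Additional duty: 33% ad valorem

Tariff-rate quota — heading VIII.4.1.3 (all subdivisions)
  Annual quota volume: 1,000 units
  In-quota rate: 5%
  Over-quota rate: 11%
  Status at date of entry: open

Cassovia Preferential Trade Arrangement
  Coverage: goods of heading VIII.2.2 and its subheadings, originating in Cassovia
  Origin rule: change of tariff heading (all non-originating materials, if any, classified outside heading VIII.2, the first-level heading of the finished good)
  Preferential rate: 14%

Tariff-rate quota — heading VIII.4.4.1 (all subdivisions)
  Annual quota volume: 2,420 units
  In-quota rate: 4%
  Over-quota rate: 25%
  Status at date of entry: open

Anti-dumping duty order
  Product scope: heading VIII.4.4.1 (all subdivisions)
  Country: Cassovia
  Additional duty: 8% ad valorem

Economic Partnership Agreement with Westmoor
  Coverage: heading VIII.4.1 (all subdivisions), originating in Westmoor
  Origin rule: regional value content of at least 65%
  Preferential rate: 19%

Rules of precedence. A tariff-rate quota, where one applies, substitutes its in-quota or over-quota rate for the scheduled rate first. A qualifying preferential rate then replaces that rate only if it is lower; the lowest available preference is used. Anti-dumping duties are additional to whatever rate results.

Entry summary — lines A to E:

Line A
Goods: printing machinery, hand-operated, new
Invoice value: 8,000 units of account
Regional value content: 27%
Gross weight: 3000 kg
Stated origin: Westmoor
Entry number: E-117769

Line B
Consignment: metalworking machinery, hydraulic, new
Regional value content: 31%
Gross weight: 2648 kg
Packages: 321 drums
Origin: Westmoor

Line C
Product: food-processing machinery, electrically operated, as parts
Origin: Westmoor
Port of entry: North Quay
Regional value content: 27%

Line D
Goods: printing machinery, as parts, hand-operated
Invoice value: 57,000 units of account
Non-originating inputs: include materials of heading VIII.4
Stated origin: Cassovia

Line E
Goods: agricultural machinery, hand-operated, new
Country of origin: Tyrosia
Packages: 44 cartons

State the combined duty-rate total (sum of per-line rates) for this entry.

Line A: printing → VIII.4; hand-operated → VIII.4.1; new → VIII.4.1.3. Scheduled 7%. quota on VIII.4.1.3 open → in-quota 5%; Westmoor agreement on VIII.1.3.3: VIII.4.1.3 not covered; Westmoor agreement on VIII.4.1: RVC < 65%. → 5%.
Line B: metalworking → VIII.1; hydraulic → VIII.1.2; new → VIII.1.2.2. Scheduled 31%. Westmoor agreement on VIII.1.3.3: VIII.1.2.2 not covered; Westmoor agreement on VIII.4.1: VIII.1.2.2 not covered. → 31%.
Line C: food-processing → VIII.2; electrically operated → VIII.2.2; as parts → VIII.2.2.2. Scheduled 12%. Westmoor agreement on VIII.1.3.3: VIII.2.2.2 not covered; Westmoor agreement on VIII.4.1: VIII.2.2.2 not covered. → 12%.
Line D: printing → VIII.4; hand-operated → VIII.4.1; as parts → VIII.4.1.2. Scheduled 33%. Cassovia agreement on VIII.2.2: VIII.4.1.2 not covered. → 33%.
Line E: agricultural → VIII.3; hand-operated → VIII.3.1; new → VIII.3.1.3. Scheduled 24%. No special measure applies. → 24%.
Sum: 5% + 31% + 12% + 33% + 24% = 105%.

105%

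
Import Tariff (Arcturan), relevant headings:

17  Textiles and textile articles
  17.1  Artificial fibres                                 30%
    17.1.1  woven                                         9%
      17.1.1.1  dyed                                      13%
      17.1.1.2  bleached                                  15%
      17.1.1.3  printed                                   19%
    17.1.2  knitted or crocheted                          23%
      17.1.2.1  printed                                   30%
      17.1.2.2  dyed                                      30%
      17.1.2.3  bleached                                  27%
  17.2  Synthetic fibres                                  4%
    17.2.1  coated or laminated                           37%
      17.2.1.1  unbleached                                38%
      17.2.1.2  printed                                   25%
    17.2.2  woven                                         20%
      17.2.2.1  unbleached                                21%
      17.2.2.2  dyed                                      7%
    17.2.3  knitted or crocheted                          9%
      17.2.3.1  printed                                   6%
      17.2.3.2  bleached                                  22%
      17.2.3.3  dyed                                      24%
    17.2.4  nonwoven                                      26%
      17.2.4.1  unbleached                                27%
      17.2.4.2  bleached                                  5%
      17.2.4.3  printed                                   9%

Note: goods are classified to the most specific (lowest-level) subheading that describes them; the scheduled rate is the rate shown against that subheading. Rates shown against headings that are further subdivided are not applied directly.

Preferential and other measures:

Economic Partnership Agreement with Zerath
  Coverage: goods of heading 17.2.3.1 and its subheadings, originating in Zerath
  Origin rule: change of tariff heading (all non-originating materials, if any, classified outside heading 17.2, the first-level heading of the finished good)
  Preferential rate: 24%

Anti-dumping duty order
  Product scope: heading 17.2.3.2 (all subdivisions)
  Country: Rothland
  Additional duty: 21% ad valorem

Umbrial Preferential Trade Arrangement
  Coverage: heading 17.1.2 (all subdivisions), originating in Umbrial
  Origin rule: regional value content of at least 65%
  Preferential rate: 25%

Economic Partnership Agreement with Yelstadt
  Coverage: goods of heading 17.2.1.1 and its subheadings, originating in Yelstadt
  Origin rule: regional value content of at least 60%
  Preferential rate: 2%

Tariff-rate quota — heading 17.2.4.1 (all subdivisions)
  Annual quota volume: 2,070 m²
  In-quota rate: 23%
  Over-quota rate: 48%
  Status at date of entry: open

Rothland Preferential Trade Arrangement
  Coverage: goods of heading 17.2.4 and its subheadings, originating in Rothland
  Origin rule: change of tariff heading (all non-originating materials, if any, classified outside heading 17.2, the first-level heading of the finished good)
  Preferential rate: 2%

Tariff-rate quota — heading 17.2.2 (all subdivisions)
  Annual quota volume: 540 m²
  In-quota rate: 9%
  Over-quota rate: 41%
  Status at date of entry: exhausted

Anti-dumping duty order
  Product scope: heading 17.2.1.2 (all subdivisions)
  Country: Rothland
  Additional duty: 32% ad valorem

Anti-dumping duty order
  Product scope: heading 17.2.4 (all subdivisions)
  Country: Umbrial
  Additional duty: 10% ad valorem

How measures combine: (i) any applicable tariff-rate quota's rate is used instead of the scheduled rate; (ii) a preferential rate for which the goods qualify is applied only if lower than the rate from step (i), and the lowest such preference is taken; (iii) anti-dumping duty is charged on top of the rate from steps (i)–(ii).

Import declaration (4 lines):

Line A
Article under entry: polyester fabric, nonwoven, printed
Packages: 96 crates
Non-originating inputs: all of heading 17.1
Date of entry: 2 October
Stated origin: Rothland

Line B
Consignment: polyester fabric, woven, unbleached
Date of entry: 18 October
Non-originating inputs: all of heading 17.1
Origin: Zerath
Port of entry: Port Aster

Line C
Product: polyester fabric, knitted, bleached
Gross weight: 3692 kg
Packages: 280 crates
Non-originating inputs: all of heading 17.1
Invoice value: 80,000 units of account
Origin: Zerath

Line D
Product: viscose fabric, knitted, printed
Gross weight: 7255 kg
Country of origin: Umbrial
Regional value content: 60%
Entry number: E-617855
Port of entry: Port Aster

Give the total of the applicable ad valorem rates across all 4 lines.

95%

Line A: polyester → 17.2; nonwoven → 17.2.4; printed → 17.2.4.3. Scheduled 9%. Rothland agreement on 17.2.4: CTH met → 2% available; preferential 2%. → 2%.
Line B: polyester → 17.2; woven → 17.2.2; unbleached → 17.2.2.1. Scheduled 21%. quota on 17.2.2 exhausted → over-quota 41%; Zerath agreement on 17.2.3.1: 17.2.2.1 not covered. → 41%.
Line C: polyester → 17.2; knitted → 17.2.3; bleached → 17.2.3.2. Scheduled 22%. Zerath agreement on 17.2.3.1: 17.2.3.2 not covered. → 22%.
Line D: viscose → 17.1; knitted → 17.1.2; printed → 17.1.2.1. Scheduled 30%. Umbrial agreement on 17.1.2: RVC < 65%. → 30%.
Sum: 2% + 41% + 22% + 30% = 95%.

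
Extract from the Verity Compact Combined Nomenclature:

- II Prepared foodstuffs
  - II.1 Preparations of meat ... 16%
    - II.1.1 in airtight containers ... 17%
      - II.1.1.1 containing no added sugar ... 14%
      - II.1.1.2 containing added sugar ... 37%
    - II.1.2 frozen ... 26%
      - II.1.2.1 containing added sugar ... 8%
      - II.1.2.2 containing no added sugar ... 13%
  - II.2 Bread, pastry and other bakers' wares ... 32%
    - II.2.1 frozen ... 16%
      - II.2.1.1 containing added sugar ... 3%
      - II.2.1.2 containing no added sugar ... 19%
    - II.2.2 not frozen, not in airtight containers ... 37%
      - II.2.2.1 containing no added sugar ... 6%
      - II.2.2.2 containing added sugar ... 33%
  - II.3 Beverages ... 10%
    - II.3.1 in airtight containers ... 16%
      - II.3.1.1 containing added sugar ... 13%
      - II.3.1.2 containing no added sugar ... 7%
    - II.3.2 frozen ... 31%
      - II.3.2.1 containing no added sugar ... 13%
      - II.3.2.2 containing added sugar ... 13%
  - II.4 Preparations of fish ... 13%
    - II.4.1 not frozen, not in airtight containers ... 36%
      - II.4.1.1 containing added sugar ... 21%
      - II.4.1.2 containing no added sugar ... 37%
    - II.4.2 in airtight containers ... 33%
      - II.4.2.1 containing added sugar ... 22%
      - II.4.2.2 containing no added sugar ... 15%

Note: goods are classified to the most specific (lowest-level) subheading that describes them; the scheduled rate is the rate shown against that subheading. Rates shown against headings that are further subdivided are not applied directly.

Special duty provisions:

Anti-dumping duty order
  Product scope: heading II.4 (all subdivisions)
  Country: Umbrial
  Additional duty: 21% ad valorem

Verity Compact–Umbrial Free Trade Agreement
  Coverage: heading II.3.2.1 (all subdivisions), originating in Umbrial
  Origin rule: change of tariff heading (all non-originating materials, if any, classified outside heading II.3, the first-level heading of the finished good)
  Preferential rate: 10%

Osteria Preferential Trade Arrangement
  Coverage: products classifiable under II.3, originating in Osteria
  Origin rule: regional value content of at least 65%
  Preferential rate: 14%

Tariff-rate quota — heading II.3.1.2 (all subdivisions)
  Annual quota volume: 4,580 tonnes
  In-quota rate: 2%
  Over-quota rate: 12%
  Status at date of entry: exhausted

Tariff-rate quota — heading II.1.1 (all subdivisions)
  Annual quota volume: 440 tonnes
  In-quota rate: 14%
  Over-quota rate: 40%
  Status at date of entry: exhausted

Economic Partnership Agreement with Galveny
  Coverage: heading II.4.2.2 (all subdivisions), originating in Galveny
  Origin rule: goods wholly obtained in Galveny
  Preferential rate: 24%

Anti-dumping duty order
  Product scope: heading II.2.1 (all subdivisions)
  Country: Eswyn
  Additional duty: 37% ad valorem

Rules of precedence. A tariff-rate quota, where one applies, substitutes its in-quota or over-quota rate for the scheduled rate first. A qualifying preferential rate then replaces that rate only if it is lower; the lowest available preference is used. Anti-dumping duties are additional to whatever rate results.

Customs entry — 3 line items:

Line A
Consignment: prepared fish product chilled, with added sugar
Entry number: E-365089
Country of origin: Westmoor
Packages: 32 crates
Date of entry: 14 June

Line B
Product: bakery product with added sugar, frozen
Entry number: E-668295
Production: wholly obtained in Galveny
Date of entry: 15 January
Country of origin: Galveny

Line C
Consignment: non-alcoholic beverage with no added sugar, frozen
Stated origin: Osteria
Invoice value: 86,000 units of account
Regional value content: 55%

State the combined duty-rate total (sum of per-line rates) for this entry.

Line A: prepared fish product → II.4; chilled → II.4.1; with added sugar → II.4.1.1. Scheduled 21%. No special measure applies. → 21%.
Line B: bakery product → II.2; frozen → II.2.1; with added sugar → II.2.1.1. Scheduled 3%. Galveny agreement on II.4.2.2: II.2.1.1 not covered. → 3%.
Line C: non-alcoholic beverage → II.3; frozen → II.3.2; with no added sugar → II.3.2.1. Scheduled 13%. Osteria agreement on II.3: RVC < 65%. → 13%.
Sum: 21% + 3% + 13% = 37%.

37%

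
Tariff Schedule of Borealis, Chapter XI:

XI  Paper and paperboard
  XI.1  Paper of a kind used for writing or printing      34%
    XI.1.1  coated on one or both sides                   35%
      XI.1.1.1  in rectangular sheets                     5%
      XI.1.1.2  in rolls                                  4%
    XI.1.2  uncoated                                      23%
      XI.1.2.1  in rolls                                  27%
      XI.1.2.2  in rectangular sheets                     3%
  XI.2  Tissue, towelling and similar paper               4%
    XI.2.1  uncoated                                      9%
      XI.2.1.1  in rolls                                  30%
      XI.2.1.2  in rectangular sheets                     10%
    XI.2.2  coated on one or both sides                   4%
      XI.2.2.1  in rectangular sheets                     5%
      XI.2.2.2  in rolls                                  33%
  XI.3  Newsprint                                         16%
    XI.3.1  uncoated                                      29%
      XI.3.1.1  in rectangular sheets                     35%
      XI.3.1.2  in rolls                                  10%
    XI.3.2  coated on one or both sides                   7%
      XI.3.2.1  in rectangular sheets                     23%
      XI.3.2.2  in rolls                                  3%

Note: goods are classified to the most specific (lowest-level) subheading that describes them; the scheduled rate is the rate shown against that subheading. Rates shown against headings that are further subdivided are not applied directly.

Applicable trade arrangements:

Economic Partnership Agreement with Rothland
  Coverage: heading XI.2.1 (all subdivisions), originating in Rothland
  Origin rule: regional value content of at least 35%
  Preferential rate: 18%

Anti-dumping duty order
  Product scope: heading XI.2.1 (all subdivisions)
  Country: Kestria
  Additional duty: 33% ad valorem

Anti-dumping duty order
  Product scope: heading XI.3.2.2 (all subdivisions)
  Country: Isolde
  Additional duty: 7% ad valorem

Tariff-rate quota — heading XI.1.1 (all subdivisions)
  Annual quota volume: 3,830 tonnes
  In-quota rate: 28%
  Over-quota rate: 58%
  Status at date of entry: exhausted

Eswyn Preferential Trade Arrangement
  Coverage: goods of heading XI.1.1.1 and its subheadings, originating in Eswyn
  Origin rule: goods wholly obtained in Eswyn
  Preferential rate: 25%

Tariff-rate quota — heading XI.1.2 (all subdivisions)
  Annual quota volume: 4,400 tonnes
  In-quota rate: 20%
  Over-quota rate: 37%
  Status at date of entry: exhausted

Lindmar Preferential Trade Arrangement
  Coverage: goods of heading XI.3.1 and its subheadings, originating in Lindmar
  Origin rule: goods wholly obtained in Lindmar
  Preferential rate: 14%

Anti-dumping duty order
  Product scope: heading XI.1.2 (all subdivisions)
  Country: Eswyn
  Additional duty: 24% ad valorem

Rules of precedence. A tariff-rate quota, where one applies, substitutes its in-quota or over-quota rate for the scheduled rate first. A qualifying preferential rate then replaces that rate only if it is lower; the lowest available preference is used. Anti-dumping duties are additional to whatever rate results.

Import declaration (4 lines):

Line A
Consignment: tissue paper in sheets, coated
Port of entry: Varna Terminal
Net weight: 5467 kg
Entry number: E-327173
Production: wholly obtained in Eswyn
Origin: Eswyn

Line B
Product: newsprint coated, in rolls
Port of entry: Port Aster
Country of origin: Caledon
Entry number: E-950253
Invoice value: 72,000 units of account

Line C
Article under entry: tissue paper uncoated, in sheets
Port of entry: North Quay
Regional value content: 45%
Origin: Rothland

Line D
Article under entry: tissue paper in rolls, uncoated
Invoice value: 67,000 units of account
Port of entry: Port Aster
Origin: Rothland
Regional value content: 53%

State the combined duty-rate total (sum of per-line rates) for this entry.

36%

Line A: tissue paper → XI.2; coated → XI.2.2; in sheets → XI.2.2.1. Scheduled 5%. Eswyn agreement on XI.1.1.1: XI.2.2.1 not covered. → 5%.
Line B: newsprint → XI.3; coated → XI.3.2; in rolls → XI.3.2.2. Scheduled 3%. No special measure applies. → 3%.
Line C: tissue paper → XI.2; uncoated → XI.2.1; in sheets → XI.2.1.2. Scheduled 10%. Rothland agreement on XI.2.1: RVC ≥ 35% → 18% available; preference 18% not lower than 10% → no reduction. → 10%.
Line D: tissue paper → XI.2; uncoated → XI.2.1; in rolls → XI.2.1.1. Scheduled 30%. Rothland agreement on XI.2.1: RVC ≥ 35% → 18% available; preferential 18%. → 18%.
Sum: 5% + 3% + 10% + 18% = 36%.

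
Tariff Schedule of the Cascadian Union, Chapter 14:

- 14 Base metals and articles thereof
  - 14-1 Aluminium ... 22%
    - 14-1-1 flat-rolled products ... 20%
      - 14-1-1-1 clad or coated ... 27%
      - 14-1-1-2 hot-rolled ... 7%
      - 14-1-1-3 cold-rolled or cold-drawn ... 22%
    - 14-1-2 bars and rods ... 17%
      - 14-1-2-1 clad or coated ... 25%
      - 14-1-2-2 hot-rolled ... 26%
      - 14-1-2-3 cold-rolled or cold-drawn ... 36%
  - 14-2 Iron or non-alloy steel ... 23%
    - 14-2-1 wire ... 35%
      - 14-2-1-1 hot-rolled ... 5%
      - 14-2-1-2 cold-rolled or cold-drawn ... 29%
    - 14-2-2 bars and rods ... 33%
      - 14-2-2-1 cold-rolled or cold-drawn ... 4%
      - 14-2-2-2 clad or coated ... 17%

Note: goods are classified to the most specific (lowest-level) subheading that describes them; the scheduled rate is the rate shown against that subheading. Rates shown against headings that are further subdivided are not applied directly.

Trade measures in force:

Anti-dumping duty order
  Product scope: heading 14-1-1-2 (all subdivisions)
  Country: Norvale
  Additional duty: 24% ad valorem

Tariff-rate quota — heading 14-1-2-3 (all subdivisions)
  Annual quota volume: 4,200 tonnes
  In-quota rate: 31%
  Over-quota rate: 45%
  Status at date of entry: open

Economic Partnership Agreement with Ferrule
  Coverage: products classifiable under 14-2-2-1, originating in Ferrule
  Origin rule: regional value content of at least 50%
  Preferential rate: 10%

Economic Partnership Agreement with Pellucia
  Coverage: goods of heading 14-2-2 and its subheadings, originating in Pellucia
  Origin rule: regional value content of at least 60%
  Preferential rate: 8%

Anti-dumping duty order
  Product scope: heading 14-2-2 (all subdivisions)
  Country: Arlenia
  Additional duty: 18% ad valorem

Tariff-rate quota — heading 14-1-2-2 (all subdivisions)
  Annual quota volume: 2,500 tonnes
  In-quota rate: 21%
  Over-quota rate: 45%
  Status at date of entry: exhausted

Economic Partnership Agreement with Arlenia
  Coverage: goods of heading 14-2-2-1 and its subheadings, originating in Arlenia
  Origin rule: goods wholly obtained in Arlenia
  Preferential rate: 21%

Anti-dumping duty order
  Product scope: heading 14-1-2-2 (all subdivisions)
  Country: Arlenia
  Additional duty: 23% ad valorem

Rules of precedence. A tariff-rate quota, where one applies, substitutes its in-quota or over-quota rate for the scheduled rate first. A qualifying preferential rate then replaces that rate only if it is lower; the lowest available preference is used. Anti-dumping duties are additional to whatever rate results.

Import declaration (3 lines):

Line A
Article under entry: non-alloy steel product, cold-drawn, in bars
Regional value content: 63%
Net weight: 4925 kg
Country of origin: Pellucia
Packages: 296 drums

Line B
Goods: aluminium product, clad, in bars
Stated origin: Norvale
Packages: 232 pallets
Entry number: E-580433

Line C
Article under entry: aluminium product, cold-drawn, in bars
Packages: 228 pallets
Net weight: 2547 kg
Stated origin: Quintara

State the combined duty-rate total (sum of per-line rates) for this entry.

Line A: non-alloy steel → 14-2; in bars → 14-2-2; cold-drawn → 14-2-2-1. Scheduled 4%. Pellucia agreement on 14-2-2: RVC ≥ 60% → 8% available; preference 8% not lower than 4% → no reduction. → 4%.
Line B: aluminium → 14-1; in bars → 14-1-2; clad → 14-1-2-1. Scheduled 25%. No special measure applies. → 25%.
Line C: aluminium → 14-1; in bars → 14-1-2; cold-drawn → 14-1-2-3. Scheduled 36%. quota on 14-1-2-3 open → in-quota 31%. → 31%.
Sum: 4% + 25% + 31% = 60%.

60%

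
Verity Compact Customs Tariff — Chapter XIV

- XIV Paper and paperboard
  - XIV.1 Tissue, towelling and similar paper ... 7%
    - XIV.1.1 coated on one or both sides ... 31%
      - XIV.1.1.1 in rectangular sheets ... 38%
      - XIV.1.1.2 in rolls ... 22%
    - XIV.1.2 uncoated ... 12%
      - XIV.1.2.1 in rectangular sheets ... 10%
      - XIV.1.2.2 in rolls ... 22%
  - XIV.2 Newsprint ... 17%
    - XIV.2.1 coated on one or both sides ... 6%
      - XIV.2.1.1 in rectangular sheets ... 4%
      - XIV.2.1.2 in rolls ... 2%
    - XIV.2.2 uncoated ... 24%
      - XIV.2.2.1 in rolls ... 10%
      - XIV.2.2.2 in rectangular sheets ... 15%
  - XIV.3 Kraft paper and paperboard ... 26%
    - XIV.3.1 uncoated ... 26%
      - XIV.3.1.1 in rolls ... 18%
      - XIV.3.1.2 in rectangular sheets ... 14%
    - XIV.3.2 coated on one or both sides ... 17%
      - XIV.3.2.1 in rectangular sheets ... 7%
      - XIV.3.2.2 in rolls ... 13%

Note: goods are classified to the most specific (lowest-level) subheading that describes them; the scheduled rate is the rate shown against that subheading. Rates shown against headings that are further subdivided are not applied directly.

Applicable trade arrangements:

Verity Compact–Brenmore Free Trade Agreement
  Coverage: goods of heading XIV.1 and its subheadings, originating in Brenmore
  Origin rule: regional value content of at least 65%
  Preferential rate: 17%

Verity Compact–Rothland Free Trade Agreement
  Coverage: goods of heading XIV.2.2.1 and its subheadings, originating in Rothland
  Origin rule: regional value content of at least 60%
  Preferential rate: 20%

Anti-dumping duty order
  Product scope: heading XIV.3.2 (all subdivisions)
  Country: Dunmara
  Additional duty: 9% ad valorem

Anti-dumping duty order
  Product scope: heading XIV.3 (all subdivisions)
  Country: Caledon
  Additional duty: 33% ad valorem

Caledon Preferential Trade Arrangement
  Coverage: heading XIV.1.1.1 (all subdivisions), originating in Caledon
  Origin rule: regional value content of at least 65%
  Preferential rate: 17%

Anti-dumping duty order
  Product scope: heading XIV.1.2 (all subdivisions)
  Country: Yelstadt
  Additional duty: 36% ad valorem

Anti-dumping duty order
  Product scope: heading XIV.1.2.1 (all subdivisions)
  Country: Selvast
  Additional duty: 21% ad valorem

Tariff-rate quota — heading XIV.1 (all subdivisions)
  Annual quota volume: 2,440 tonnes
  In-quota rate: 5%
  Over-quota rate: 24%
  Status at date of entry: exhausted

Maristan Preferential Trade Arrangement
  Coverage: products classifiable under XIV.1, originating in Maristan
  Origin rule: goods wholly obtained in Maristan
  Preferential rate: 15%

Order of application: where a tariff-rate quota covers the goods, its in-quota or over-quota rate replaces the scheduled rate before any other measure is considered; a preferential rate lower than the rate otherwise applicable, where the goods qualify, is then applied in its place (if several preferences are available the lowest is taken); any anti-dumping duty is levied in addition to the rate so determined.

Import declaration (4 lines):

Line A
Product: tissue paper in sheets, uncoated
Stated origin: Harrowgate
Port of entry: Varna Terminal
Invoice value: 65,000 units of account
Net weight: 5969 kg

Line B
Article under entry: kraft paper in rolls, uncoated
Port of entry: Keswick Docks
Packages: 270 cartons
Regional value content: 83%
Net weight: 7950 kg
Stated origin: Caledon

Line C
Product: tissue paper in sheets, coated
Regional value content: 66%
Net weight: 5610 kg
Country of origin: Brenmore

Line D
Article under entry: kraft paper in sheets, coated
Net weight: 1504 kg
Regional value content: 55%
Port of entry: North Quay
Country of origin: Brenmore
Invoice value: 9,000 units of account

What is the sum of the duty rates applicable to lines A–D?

99%

Line A: tissue paper → XIV.1; uncoated → XIV.1.2; in sheets → XIV.1.2.1. Scheduled 10%. quota on XIV.1 exhausted → over-quota 24%. → 24%.
Line B: kraft paper → XIV.3; uncoated → XIV.3.1; in rolls → XIV.3.1.1. Scheduled 18%. Caledon agreement on XIV.1.1.1: XIV.3.1.1 not covered; anti-dumping (Caledon, XIV.3): +33%; total 18% + 33% = 51%. → 51%.
Line C: tissue paper → XIV.1; coated → XIV.1.1; in sheets → XIV.1.1.1. Scheduled 38%. quota on XIV.1 exhausted → over-quota 24%; Brenmore agreement on XIV.1: RVC ≥ 65% → 17% available; preferential 17%. → 17%.
Line D: kraft paper → XIV.3; coated → XIV.3.2; in sheets → XIV.3.2.1. Scheduled 7%. Brenmore agreement on XIV.1: XIV.3.2.1 not covered. → 7%.
Sum: 24% + 51% + 17% + 7% = 99%.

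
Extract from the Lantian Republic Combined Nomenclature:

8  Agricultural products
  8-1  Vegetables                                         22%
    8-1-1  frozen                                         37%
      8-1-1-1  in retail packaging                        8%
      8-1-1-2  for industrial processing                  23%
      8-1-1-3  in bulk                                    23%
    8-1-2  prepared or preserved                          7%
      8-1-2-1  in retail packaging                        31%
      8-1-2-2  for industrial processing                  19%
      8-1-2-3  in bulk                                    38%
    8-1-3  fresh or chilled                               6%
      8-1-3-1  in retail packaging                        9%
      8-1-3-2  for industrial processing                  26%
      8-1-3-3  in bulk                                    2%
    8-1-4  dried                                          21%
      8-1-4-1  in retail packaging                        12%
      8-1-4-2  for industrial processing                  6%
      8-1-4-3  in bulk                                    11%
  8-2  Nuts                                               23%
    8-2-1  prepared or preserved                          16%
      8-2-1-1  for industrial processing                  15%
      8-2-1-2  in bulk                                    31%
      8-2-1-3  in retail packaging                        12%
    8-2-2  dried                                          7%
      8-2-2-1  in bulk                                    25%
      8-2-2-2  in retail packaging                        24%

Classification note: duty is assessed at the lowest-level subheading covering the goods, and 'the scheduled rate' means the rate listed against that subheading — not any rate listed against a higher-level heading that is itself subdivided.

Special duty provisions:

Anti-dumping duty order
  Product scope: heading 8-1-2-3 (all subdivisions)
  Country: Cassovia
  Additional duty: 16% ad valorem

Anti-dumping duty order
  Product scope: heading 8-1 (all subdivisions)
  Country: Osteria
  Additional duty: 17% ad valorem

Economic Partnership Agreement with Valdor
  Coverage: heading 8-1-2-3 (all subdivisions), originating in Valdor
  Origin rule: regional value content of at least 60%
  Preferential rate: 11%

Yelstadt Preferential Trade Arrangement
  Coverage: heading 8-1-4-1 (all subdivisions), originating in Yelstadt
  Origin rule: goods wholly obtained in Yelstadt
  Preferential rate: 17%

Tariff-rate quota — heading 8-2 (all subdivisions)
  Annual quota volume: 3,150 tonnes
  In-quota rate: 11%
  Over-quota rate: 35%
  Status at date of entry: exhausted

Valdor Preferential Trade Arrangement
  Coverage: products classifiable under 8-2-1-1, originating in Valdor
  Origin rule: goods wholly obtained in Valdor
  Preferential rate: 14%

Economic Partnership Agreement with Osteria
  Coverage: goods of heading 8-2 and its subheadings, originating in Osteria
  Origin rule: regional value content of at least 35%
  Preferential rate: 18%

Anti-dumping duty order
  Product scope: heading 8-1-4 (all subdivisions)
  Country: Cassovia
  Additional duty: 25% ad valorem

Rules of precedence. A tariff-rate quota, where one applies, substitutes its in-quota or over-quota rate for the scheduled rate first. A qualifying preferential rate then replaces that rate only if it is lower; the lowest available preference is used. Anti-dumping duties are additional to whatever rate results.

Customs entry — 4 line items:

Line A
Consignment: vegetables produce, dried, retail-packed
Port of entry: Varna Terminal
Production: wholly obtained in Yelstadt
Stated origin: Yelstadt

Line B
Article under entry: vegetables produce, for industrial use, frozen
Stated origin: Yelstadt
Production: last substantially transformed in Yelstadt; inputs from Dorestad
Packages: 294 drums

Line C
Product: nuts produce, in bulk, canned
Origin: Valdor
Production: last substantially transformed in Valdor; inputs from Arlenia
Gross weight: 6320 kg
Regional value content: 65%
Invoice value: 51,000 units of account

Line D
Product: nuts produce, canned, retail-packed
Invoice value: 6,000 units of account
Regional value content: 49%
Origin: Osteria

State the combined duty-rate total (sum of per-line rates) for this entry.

Line A: vegetables → 8-1; dried → 8-1-4; retail-packed → 8-1-4-1. Scheduled 12%. Yelstadt agreement on 8-1-4-1: wholly obtained → 17% available; preference 17% not lower than 12% → no reduction. → 12%.
Line B: vegetables → 8-1; frozen → 8-1-1; for industrial use → 8-1-1-2. Scheduled 23%. Yelstadt agreement on 8-1-4-1: 8-1-1-2 not covered. → 23%.
Line C: nuts → 8-2; canned → 8-2-1; in bulk → 8-2-1-2. Scheduled 31%. quota on 8-2 exhausted → over-quota 35%; Valdor agreement on 8-1-2-3: 8-2-1-2 not covered; Valdor agreement on 8-2-1-1: 8-2-1-2 not covered. → 35%.
Line D: nuts → 8-2; canned → 8-2-1; retail-packed → 8-2-1-3. Scheduled 12%. quota on 8-2 exhausted → over-quota 35%; Osteria agreement on 8-2: RVC ≥ 35% → 18% available; preferential 18%. → 18%.
Sum: 12% + 23% + 35% + 18% = 88%.

88%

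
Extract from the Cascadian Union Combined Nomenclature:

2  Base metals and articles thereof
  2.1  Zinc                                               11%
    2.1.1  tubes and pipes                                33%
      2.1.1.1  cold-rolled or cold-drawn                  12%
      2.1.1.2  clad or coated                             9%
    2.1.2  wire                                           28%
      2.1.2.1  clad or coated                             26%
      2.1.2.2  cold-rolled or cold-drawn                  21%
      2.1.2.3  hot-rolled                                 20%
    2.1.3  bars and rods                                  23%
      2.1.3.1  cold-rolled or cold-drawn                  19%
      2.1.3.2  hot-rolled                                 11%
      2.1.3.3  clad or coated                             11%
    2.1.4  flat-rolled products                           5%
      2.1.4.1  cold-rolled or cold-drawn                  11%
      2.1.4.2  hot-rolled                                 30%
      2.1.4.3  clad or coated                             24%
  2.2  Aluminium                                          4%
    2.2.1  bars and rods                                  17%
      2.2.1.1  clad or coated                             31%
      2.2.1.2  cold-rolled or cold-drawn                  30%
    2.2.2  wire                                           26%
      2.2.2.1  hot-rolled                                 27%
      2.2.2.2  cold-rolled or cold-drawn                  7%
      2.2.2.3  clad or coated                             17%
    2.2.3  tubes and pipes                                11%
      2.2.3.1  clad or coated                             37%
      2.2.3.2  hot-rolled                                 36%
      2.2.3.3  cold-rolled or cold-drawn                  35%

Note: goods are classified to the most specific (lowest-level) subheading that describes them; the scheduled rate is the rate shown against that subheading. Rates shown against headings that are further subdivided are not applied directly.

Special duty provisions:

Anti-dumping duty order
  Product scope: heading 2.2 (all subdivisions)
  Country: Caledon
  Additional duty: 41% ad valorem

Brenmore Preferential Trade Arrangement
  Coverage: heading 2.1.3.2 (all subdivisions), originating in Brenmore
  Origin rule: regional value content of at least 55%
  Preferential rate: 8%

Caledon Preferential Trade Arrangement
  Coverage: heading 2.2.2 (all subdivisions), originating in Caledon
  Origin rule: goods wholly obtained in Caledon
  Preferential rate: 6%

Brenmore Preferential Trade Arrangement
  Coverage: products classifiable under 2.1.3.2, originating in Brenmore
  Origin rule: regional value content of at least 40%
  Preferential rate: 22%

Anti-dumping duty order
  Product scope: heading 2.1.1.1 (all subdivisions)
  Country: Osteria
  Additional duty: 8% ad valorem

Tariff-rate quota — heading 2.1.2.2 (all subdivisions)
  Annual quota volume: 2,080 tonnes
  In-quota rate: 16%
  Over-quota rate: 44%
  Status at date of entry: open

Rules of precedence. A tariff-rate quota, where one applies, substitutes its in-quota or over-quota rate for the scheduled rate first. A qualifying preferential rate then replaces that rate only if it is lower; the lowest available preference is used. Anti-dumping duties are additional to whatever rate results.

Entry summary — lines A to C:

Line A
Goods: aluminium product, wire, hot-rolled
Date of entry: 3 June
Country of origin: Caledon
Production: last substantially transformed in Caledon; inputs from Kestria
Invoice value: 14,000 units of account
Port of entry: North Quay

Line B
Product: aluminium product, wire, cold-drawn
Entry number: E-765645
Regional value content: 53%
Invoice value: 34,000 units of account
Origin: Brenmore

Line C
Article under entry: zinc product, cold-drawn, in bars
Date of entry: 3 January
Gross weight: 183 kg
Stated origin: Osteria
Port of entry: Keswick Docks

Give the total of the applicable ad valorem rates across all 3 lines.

94%

Line A: aluminium → 2.2; wire → 2.2.2; hot-rolled → 2.2.2.1. Scheduled 27%. Caledon agreement on 2.2.2: not wholly obtained; anti-dumping (Caledon, 2.2): +41%; total 27% + 41% = 68%. → 68%.
Line B: aluminium → 2.2; wire → 2.2.2; cold-drawn → 2.2.2.2. Scheduled 7%. Brenmore agreement on 2.1.3.2: 2.2.2.2 not covered; Brenmore agreement on 2.1.3.2: 2.2.2.2 not covered. → 7%.
Line C: zinc → 2.1; in bars → 2.1.3; cold-drawn → 2.1.3.1. Scheduled 19%. No special measure applies. → 19%.
Sum: 68% + 7% + 19% = 94%.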